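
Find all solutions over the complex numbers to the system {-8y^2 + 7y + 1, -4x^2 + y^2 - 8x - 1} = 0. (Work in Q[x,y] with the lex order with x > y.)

{(-1 - sqrt(193)/16, -1/8), (-1 + sqrt(193)/16, -1/8), (-2, 1), (0, 1)}

Compute a lex Gröbner basis by Buchberger's algorithm.
f_1 = -8y^2 + 7y + 1, LT = y^2.
f_2 = -4x^2 - 8x + y^2 - 1, LT = x^2.

The S-polynomials (S(f_1,f_2)) all reduce to 0 modulo the current basis, so we have a Gröbner basis.
Inter-reduce: drop elements whose leading term is divisible by another's, tail-reduce, and make monic.
Reduced Gröbner basis: {x^2 + 2x - 7/32y + 7/32, y^2 - 7/8y - 1/8}.

The lex basis is triangular: the last element involves only y. Solving y^2 - 7/8y - 1/8 = 0 gives y ∈ {-1/8, 1}; substituting each value into the earlier elements determines the remaining variables.
  y = -1/8: the earlier basis element becomes x^2 + 2x + 63/256 = 0, giving x = -1 - sqrt(193)/16, -1 + sqrt(193)/16 — points (-1 - sqrt(193)/16, -1/8), (-1 + sqrt(193)/16, -1/8).
  y = 1: the earlier basis element becomes x^2 + 2x = 0, giving x = -2, 0 — points (-2, 1), (0, 1).
A lex Gröbner basis triangularizes the system, enabling back-substitution.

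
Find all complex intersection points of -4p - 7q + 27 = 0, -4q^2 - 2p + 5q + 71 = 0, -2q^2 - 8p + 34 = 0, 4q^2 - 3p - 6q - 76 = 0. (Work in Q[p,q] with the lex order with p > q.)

Compute a lex Gröbner basis by Buchberger's algorithm.
f_1 = -4p - 7q + 27, LT = p.
f_2 = -2p - 4q^2 + 5q + 71, LT = p.
f_3 = -8p - 2q^2 + 34, LT = p.
f_4 = -3p + 4q^2 - 6q - 76, LT = p.

S(f_1,f_2): lcm = p. S = -2q^2 + 17/4q + 115/4.
  leading term q^2: no divisor's leading term divides it; move -2q^2 to the remainder.
  leading term q: no divisor's leading term divides it; move 17/4q to the remainder.
  leading term 1: no divisor's leading term divides it; move 115/4 to the remainder.
  remainder -2q^2 + 17/4q + 115/4 ≠ 0; add h_5 = -2q^2 + 17/4q + 115/4 to the basis.

S(f_1,f_3): lcm = p. S = -1/4q^2 + 7/4q - 5/2.
  leading term q^2: subtract (1/8)·h_5 from -1/4q^2 + 7/4q - 5/2 → 39/32q - 195/32
  leading term q: no divisor's leading term divides it; move 39/32q to the remainder.
  leading term 1: no divisor's leading term divides it; move -195/32 to the remainder.
  remainder 39/32q - 195/32 ≠ 0; add h_6 = 39/32q - 195/32 to the basis.

The other S-polynomials (S(f_1,f_4), S(f_2,f_3), S(f_2,f_4), S(f_3,f_4), S(f_1,h_5), S(f_2,h_5), S(f_3,h_5), S(f_4,h_5), S(f_1,h_6), S(f_2,h_6), S(f_3,h_6), S(f_4,h_6), S(h_5,h_6)) all reduce to 0 modulo the current basis, so we have a Gröbner basis.
Inter-reduce: drop elements whose leading term is divisible by another's, tail-reduce, and make monic.
Reduced Gröbner basis: {p + 2, q - 5}.

Elimination: the polynomial q - 5 lies in the elimination ideal for q, so q ∈ {5}. For each such q, the remaining basis elements (now univariate) give the rest of the solution.
  q = 5: the earlier basis element becomes p + 2 = 0, giving p = -2 — point (-2, 5).
Check: every point annihilates each of the original generators.

{(-2, 5)}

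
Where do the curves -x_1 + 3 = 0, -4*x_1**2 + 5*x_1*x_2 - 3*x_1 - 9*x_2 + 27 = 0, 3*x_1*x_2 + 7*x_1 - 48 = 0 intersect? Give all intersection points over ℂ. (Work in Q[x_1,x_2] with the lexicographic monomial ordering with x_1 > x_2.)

Compute a lex Gröbner basis by Buchberger's algorithm.
f_1 = -x_1 + 3, LT = x_1.
f_2 = -4*x_1**2 + 5*x_1*x_2 - 3*x_1 - 9*x_2 + 27, LT = x_1**2.
f_3 = 3*x_1*x_2 + 7*x_1 - 48, LT = x_1*x_2.

S(f_1,f_2): lcm = x_1**2. S = 5/4*x_1*x_2 - 15/4*x_1 - 9/4*x_2 + 27/4.
  reduce S modulo (f_1, f_2, f_3):
  remainder 3/2*x_2 - 9/2 ≠ 0; add h_4 = 3/2*x_2 - 9/2 to the basis.

The other S-polynomials (S(f_1,f_3), S(f_2,f_3), S(f_1,h_4), S(f_2,h_4), S(f_3,h_4)) all reduce to 0 modulo the current basis, so we have a Gröbner basis.
Inter-reduce: drop elements whose leading term is divisible by another's, tail-reduce, and make monic.
Reduced Gröbner basis: {x_1 - 3, x_2 - 3}.

A lex Gröbner basis eliminates variables successively. Here x_2 - 3 depends only on x_2, with roots {3}; lifting each root through the earlier basis elements recovers the full solutions.
  x_2 = 3: the earlier basis element becomes x_1 - 3 = 0, giving x_1 = 3 — point (3, 3).
This is the nonlinear analogue of row-reducing a linear system.

{(3, 3)}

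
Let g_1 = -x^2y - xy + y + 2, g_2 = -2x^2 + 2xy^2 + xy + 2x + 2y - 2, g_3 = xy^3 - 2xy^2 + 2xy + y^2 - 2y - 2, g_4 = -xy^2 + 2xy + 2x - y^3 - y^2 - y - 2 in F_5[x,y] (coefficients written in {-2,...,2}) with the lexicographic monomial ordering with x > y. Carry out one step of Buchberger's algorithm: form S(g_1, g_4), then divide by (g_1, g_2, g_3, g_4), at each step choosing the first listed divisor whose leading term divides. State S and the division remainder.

S(g_1, g_4) = 2x^2y + 2x^2 - xy^3 - xy - 2x - y^2 - 2y; remainder on division = 0.

lcm(LM(g_1), LM(g_4)) = x^2y^2.
S = (lcm/LT(g_1))·g_1 − (lcm/LT(g_4))·g_4 = 2x^2y + 2x^2 - xy^3 - xy - 2x - y^2 - 2y.
Reduce S modulo (g_1, g_2, g_3, g_4) in that order:
  leading term x^2y: subtract (-2)·g_1 from 2x^2y + 2x^2 - xy^3 - xy - 2x - y^2 - 2y → 2x^2 - xy^3 + 2xy - 2x - y^2 - 1
  leading term x^2: subtract (-1)·g_2 from 2x^2 - xy^3 + 2xy - 2x - y^2 - 1 → -xy^3 + 2xy^2 - 2xy - y^2 + 2y + 2
  leading term xy^3: subtract (-1)·g_3 from -xy^3 + 2xy^2 - 2xy - y^2 + 2y + 2 → 0
The remainder is 0, so this S-polynomial contributes no new basis element.
This is the inner loop of Buchberger's algorithm — each nonzero remainder becomes a new basis element.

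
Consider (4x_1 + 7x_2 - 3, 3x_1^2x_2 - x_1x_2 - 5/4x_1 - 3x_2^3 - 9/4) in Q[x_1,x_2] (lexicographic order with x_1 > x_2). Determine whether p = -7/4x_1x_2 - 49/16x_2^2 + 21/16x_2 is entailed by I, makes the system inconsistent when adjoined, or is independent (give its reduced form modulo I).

-7/4x_1x_2 - 49/16x_2^2 + 21/16x_2 lies in I (it reduces to 0).

First compute the reduced Gröbner basis of I by Buchberger's algorithm.
f_1 = 4x_1 + 7x_2 - 3, LT = x_1.
f_2 = 3x_1^2x_2 - x_1x_2 - 5/4x_1 - 3x_2^3 - 9/4, LT = x_1^2x_2.

S(f_1,f_2): lcm = x_1^2x_2. S = 7/4x_1x_2^2 - 5/12x_1x_2 + 5/12x_1 + x_2^3 + 3/4.
  reduce S modulo (f_1, f_2):
  remainder -33/16x_2^3 + 49/24x_2^2 - 25/24x_2 + 17/16 ≠ 0; add h_3 = -33/16x_2^3 + 49/24x_2^2 - 25/24x_2 + 17/16 to the basis.

The other S-polynomials (S(f_1,h_3), S(f_2,h_3)) all reduce to 0 modulo the current basis, so we have a Gröbner basis.
Inter-reduce: drop elements whose leading term is divisible by another's, tail-reduce, and make monic.
Reduced Gröbner basis: {x_1 + 7/4x_2 - 3/4, x_2^3 - 98/99x_2^2 + 50/99x_2 - 17/33}.
Label its elements g_1 = x_1 + 7/4x_2 - 3/4, g_2 = x_2^3 - 98/99x_2^2 + 50/99x_2 - 17/33.

Reduce p = -7/4x_1x_2 - 49/16x_2^2 + 21/16x_2 modulo G:
  leading term x_1x_2: subtract (-7/4x_2)·g_1 from -7/4x_1x_2 - 49/16x_2^2 + 21/16x_2 → 0
  normal form = 0.
Since the normal form is 0, p ∈ I.

Ideal membership is decidable via reduction modulo a Gröbner basis.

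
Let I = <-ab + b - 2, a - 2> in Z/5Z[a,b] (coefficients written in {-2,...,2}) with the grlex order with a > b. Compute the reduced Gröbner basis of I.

f_1 = -ab + b - 2, LT = ab.
f_2 = a - 2, LT = a.

S(f_1,f_2): lcm = ab. S = b + 2.
  leading term b: no divisor's leading term divides it; move b to the remainder.
  leading term 1: no divisor's leading term divides it; move 2 to the remainder.
  remainder b + 2 ≠ 0; add g_3 = b + 2 to the basis.

The other S-polynomials (S(f_1,g_3), S(f_2,g_3)) all reduce to 0 modulo the current basis, so we have a Gröbner basis.
Inter-reduce: drop elements whose leading term is divisible by another's, tail-reduce, and make monic.

G = {a - 2, b + 2}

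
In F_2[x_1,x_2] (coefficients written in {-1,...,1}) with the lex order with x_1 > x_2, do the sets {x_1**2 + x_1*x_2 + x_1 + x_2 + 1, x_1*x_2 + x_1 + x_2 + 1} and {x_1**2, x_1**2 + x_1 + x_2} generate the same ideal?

Two ideals are equal iff their reduced Gröbner bases coincide (the reduced basis is unique for a fixed ordering).
Buchberger on the first generating set:
f_1 = x_1**2 + x_1*x_2 + x_1 + x_2 + 1, LT = x_1**2.
f_2 = x_1*x_2 + x_1 + x_2 + 1, LT = x_1*x_2.

S(f_1,f_2): lcm = x_1**2*x_2. S = x_1**2 + x_1*x_2**2 + x_1 + x_2**2 + x_2.
  leading term x_1**2: subtract (1)·f_1 from x_1**2 + x_1*x_2**2 + x_1 + x_2**2 + x_2 → x_1*x_2**2 + x_1*x_2 + x_2**2 + 1
  leading term x_1*x_2**2: subtract (x_2)·f_2 from x_1*x_2**2 + x_1*x_2 + x_2**2 + 1 → x_2 + 1
  leading term x_2: no divisor's leading term divides it; move x_2 to the remainder.
  leading term 1: no divisor's leading term divides it; move 1 to the remainder.
  remainder x_2 + 1 ≠ 0; add g_3 = x_2 + 1 to the basis.

S(f_1,g_3): leading monomials are coprime, so the S-polynomial reduces to 0 (Buchberger's first criterion).
S(f_2,g_3): lcm = x_1*x_2. S = x_2 + 1.
  leading term x_2: subtract (1)·g_3 from x_2 + 1 → 0
  remainder 0.

Every S-polynomial of the final basis reduces to 0, so we have a Gröbner basis.
Inter-reduce: drop elements whose leading term is divisible by another's, tail-reduce, and make monic.
Reduced Gröbner basis: {x_1**2, x_2 + 1}.

Buchberger on the second generating set:
h_1 = x_1**2, LT = x_1**2.
h_2 = x_1**2 + x_1 + x_2, LT = x_1**2.

S(h_1,h_2): lcm = x_1**2. S = x_1 + x_2.
  leading term x_1: no divisor's leading term divides it; move x_1 to the remainder.
  leading term x_2: no divisor's leading term divides it; move x_2 to the remainder.
  remainder x_1 + x_2 ≠ 0; add k_3 = x_1 + x_2 to the basis.

S(h_1,k_3): lcm = x_1**2. S = x_1*x_2.
  leading term x_1*x_2: subtract (x_2)·k_3 from x_1*x_2 → x_2**2
  leading term x_2**2: no divisor's leading term divides it; move x_2**2 to the remainder.
  remainder x_2**2 ≠ 0; add k_4 = x_2**2 to the basis.

S(h_2,k_3): lcm = x_1**2. S = x_1*x_2 + x_1 + x_2.
  leading term x_1*x_2: subtract (x_2)·k_3 from x_1*x_2 + x_1 + x_2 → x_1 + x_2**2 + x_2
  leading term x_1: subtract (1)·k_3 from x_1 + x_2**2 + x_2 → x_2**2
  leading term x_2**2: subtract (1)·k_4 from x_2**2 → 0
  remainder 0.

S(h_1,k_4): leading monomials are coprime, so the S-polynomial reduces to 0 (Buchberger's first criterion).
S(h_2,k_4): leading monomials are coprime, so the S-polynomial reduces to 0 (Buchberger's first criterion).
S(k_3,k_4): leading monomials are coprime, so the S-polynomial reduces to 0 (Buchberger's first criterion).
Every S-polynomial of the final basis reduces to 0, so we have a Gröbner basis.
Inter-reduce: drop elements whose leading term is divisible by another's, tail-reduce, and make monic.
Reduced Gröbner basis: {x_1 + x_2, x_2**2}.

These differ, so the ideals are not equal.
The choice of monomial ordering does not affect the verdict — as long as both bases are computed under the same ordering, their equality decides ideal equality.

No, the ideals differ.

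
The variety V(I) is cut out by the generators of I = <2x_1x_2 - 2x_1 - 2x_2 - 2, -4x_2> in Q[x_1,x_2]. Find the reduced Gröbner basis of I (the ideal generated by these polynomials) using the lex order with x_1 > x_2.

f_1 = 2x_1x_2 - 2x_1 - 2x_2 - 2, LT = x_1x_2.
f_2 = -4x_2, LT = x_2.

S(f_1,f_2): lcm = x_1x_2. S = -x_1 - x_2 - 1.
  leading term x_1: no divisor's leading term divides it; move -x_1 to the remainder.
  leading term x_2: subtract (1/4)·f_2 from -x_2 - 1 → -1
  leading term 1: no divisor's leading term divides it; move -1 to the remainder.
  remainder -x_1 - 1 ≠ 0; add g_3 = -x_1 - 1 to the basis.

The other S-polynomials (S(f_1,g_3), S(f_2,g_3)) all reduce to 0 modulo the current basis, so we have a Gröbner basis.
Inter-reduce: drop elements whose leading term is divisible by another's, tail-reduce, and make monic.

G = {x_1 + 1, x_2}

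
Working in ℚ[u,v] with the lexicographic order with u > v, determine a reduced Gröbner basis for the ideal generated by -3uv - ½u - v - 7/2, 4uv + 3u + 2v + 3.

f_1 = -3uv - ½u - v - 7/2, LT = uv.
f_2 = 4uv + 3u + 2v + 3, LT = uv.

S(f_1,f_2): lcm = uv. S = -7/12u - ⅙v + 5/12.
  reduce S modulo (f_1, f_2):
  remainder -7/12u - ⅙v + 5/12 ≠ 0; add g_3 = -7/12u - ⅙v + 5/12 to the basis.

S(f_1,g_3): lcm = uv. S = ⅙u - 2/7v² + 22/21v + 7/6.
  reduce S modulo (f_1, f_2, g_3):
  remainder -2/7v² + v + 9/7 ≠ 0; add g_4 = -2/7v² + v + 9/7 to the basis.

The other S-polynomials (S(f_2,g_3), S(f_1,g_4), S(f_2,g_4), S(g_3,g_4)) all reduce to 0 modulo the current basis, so we have a Gröbner basis.
Inter-reduce: drop elements whose leading term is divisible by another's, tail-reduce, and make monic.

G = {u + 2/7v - 5/7, v² - 7/2v - 9/2}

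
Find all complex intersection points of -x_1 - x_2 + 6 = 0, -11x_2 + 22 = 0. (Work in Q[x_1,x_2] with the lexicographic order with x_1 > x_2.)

Compute a lex Gröbner basis by Buchberger's algorithm.
f_1 = -x_1 - x_2 + 6, LT = x_1.
f_2 = -11x_2 + 22, LT = x_2.

The S-polynomials (S(f_1,f_2)) all reduce to 0 modulo the current basis, so we have a Gröbner basis.
Inter-reduce: drop elements whose leading term is divisible by another's, tail-reduce, and make monic.
Reduced Gröbner basis: {x_1 - 4, x_2 - 2}.

From the last basis element, x_2 - 2 = 0, so x_2 takes values in {2}. Each choice, substituted upward through the basis, yields the corresponding point(s) of the solution set.
  x_2 = 2: the earlier basis element becomes x_1 - 4 = 0, giving x_1 = 4 — point (4, 2).
Zero-dimensionality of the ideal guarantees finitely many solutions over ℂ.

{(4, 2)}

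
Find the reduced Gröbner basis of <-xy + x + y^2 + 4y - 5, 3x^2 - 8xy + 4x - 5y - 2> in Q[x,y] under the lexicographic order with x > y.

f_1 = -xy + x + y^2 + 4y - 5, LT = xy.
f_2 = 3x^2 - 8xy + 4x - 5y - 2, LT = x^2.

S(f_1,f_2): lcm = x^2y. S = -x^2 + 5/3xy^2 - 16/3xy + 5x + 5/3y^2 + 2/3y.
  leading term x^2: subtract (-1/3)·f_2 from -x^2 + 5/3xy^2 - 16/3xy + 5x + 5/3y^2 + 2/3y → 5/3xy^2 - 8xy + 19/3x + 5/3y^2 - y - 2/3
  leading term xy^2: subtract (-5/3y)·f_1 from 5/3xy^2 - 8xy + 19/3x + 5/3y^2 - y - 2/3 → -19/3xy + 19/3x + 5/3y^3 + 25/3y^2 - 28/3y - 2/3
  leading term xy: subtract (19/3)·f_1 from -19/3xy + 19/3x + 5/3y^3 + 25/3y^2 - 28/3y - 2/3 → 5/3y^3 + 2y^2 - 104/3y + 31
  leading term y^3: no divisor's leading term divides it; move 5/3y^3 to the remainder.
  leading term y^2: no divisor's leading term divides it; move 2y^2 to the remainder.
  leading term y: no divisor's leading term divides it; move -104/3y to the remainder.
  leading term 1: no divisor's leading term divides it; move 31 to the remainder.
  remainder 5/3y^3 + 2y^2 - 104/3y + 31 ≠ 0; add g_3 = 5/3y^3 + 2y^2 - 104/3y + 31 to the basis.

The other S-polynomials (S(f_1,g_3), S(f_2,g_3)) all reduce to 0 modulo the current basis, so we have a Gröbner basis.

G = {x^2 - 4/3x - 8/3y^2 - 37/3y + 38/3, xy - x - y^2 - 4y + 5, y^3 + 6/5y^2 - 104/5y + 93/5}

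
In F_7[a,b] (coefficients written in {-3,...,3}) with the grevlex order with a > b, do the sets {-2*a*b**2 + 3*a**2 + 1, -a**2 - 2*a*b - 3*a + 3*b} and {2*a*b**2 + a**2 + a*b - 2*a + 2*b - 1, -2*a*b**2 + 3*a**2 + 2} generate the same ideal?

Equality of ideals is decidable: compute both reduced Gröbner bases (unique for the ordering) and check whether they agree.
Buchberger on the first generating set:
f_1 = -2*a*b**2 + 3*a**2 + 1, LT = a*b**2.
f_2 = -a**2 - 2*a*b - 3*a + 3*b, LT = a**2.

S(f_1,f_2): lcm = a**2*b**2. S = -2*a*b**3 + 2*a**3 - 3*a*b**2 + 3*b**3 + 3*a.
  leading term a*b**3: subtract (b)·f_1 from -2*a*b**3 + 2*a**3 - 3*a*b**2 + 3*b**3 + 3*a → 2*a**3 - 3*a**2*b - 3*a*b**2 + 3*b**3 + 3*a - b
  leading term a**3: subtract (-2*a)·f_2 from 2*a**3 - 3*a**2*b - 3*a*b**2 + 3*b**3 + 3*a - b → -3*a*b**2 + 3*b**3 + a**2 - a*b + 3*a - b
  leading term a*b**2: subtract (-2)·f_1 from -3*a*b**2 + 3*b**3 + a**2 - a*b + 3*a - b → 3*b**3 - a*b + 3*a - b + 2
  leading term b**3: no divisor's leading term divides it; move 3*b**3 to the remainder.
  leading term a*b: no divisor's leading term divides it; move -a*b to the remainder.
  leading term a: no divisor's leading term divides it; move 3*a to the remainder.
  leading term b: no divisor's leading term divides it; move -b to the remainder.
  leading term 1: no divisor's leading term divides it; move 2 to the remainder.
  remainder 3*b**3 - a*b + 3*a - b + 2 ≠ 0; add g_3 = 3*b**3 - a*b + 3*a - b + 2 to the basis.

The other S-polynomials (S(f_1,g_3), S(f_2,g_3)) all reduce to 0 modulo the current basis, so we have a Gröbner basis.
Inter-reduce: drop elements whose leading term is divisible by another's, tail-reduce, and make monic.
Reduced Gröbner basis: {a*b**2 + 3*a*b + a - b + 3, b**3 + 2*a*b + a + 2*b + 3, a**2 + 2*a*b + 3*a - 3*b}.

Buchberger on the second generating set:
h_1 = 2*a*b**2 + a**2 + a*b - 2*a + 2*b - 1, LT = a*b**2.
h_2 = -2*a*b**2 + 3*a**2 + 2, LT = a*b**2.

S(h_1,h_2): lcm = a*b**2. S = 2*a**2 - 3*a*b - a + b - 3.
  leading term a**2: no divisor's leading term divides it; move 2*a**2 to the remainder.
  leading term a*b: no divisor's leading term divides it; move -3*a*b to the remainder.
  leading term a: no divisor's leading term divides it; move -a to the remainder.
  leading term b: no divisor's leading term divides it; move b to the remainder.
  leading term 1: no divisor's leading term divides it; move -3 to the remainder.
  remainder 2*a**2 - 3*a*b - a + b - 3 ≠ 0; add k_3 = 2*a**2 - 3*a*b - a + b - 3 to the basis.

S(h_1,k_3): lcm = a**2*b**2. S = -2*a*b**3 - 3*a**3 - 3*a**2*b - 3*a*b**2 + 3*b**3 - a**2 + a*b - 2*b**2 + 3*a.
  leading term a*b**3: subtract (-b)·h_1 from -2*a*b**3 - 3*a**3 - 3*a**2*b - 3*a*b**2 + 3*b**3 - a**2 + a*b - 2*b**2 + 3*a → -3*a**3 - 2*a**2*b - 2*a*b**2 + 3*b**3 - a**2 - a*b + 3*a - b
  leading term a**3: subtract (2*a)·k_3 from -3*a**3 - 2*a**2*b - 2*a*b**2 + 3*b**3 - a**2 - a*b + 3*a - b → -3*a**2*b - 2*a*b**2 + 3*b**3 + a**2 - 3*a*b + 2*a - b
  leading term a**2*b: subtract (2*b)·k_3 from -3*a**2*b - 2*a*b**2 + 3*b**3 + a**2 - 3*a*b + 2*a - b → -3*a*b**2 + 3*b**3 + a**2 - a*b - 2*b**2 + 2*a - 2*b
  leading term a*b**2: subtract (2)·h_1 from -3*a*b**2 + 3*b**3 + a**2 - a*b - 2*b**2 + 2*a - 2*b → 3*b**3 - a**2 - 3*a*b - 2*b**2 - a + b + 2
  leading term b**3: no divisor's leading term divides it; move 3*b**3 to the remainder.
  leading term a**2: subtract (3)·k_3 from -a**2 - 3*a*b - 2*b**2 - a + b + 2 → -a*b - 2*b**2 + 2*a - 2*b - 3
  leading term a*b: no divisor's leading term divides it; move -a*b to the remainder.
  leading term b**2: no divisor's leading term divides it; move -2*b**2 to the remainder.
  leading term a: no divisor's leading term divides it; move 2*a to the remainder.
  leading term b: no divisor's leading term divides it; move -2*b to the remainder.
  leading term 1: no divisor's leading term divides it; move -3 to the remainder.
  remainder 3*b**3 - a*b - 2*b**2 + 2*a - 2*b - 3 ≠ 0; add k_4 = 3*b**3 - a*b - 2*b**2 + 2*a - 2*b - 3 to the basis.

The other S-polynomials (S(h_2,k_3), S(h_1,k_4), S(h_2,k_4), S(k_3,k_4)) all reduce to 0 modulo the current basis, so we have a Gröbner basis.
Inter-reduce: drop elements whose leading term is divisible by another's, tail-reduce, and make monic.
Reduced Gröbner basis: {a*b**2 + 3*a*b + a - b + 2, b**3 + 2*a*b - 3*b**2 + 3*a - 3*b - 1, a**2 + 2*a*b + 3*a - 3*b + 2}.

These differ, so the ideals are not equal.
The same test decides containment: I ⊆ J iff every generator of I reduces to 0 modulo a Gröbner basis of J.

No, the ideals differ.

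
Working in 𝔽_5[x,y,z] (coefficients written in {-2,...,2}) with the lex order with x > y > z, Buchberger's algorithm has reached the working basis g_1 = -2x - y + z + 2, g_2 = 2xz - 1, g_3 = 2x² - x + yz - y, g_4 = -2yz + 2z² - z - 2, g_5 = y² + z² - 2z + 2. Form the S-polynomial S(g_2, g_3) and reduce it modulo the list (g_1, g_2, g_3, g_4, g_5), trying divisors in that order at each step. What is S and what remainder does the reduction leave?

S(g_2, g_3) = -2xz + 2x + 2yz² - 2yz; remainder on division = -y + 2z³ + 2z² - 2.

lcm(LM(g_2), LM(g_3)) = x²z.
S = (lcm/LT(g_2))·g_2 − (lcm/LT(g_3))·g_3 = -2xz + 2x + 2yz² - 2yz.
Reduce S modulo (g_1, g_2, g_3, g_4, g_5) in that order:
  leading term xz: subtract (z)·g_1 from -2xz + 2x + 2yz² - 2yz → 2x + 2yz² - yz - z² - 2z
  leading term x: subtract (-1)·g_1 from 2x + 2yz² - yz - z² - 2z → 2yz² - yz - y - z² - z + 2
  leading term yz²: subtract (-z)·g_4 from 2yz² - yz - y - z² - z + 2 → -yz - y + 2z³ - 2z² + 2z + 2
  leading term yz: subtract (-2)·g_4 from -yz - y + 2z³ - 2z² + 2z + 2 → -y + 2z³ + 2z² - 2
  leading term y: no divisor's leading term divides it; move -y to the remainder.
  leading term z³: no divisor's leading term divides it; move 2z³ to the remainder.
  leading term z²: no divisor's leading term divides it; move 2z² to the remainder.
  leading term 1: no divisor's leading term divides it; move -2 to the remainder.
The remainder -y + 2z³ + 2z² - 2 is nonzero, so it would be added as the next basis element.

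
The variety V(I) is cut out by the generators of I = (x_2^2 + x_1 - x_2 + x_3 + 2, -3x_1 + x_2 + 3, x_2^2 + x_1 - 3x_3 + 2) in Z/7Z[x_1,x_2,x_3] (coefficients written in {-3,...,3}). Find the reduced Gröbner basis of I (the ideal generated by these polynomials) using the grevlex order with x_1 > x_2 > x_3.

G = {x_3^2 - 2x_3 - 2, x_1 + x_3 - 1, x_2 + 3x_3}

f_1 = x_2^2 + x_1 - x_2 + x_3 + 2, LT = x_2^2.
f_2 = -3x_1 + x_2 + 3, LT = x_1.
f_3 = x_2^2 + x_1 - 3x_3 + 2, LT = x_2^2.

S(f_1,f_3): lcm = x_2^2. S = -x_2 - 3x_3.
  leading term x_2: no divisor's leading term divides it; move -x_2 to the remainder.
  leading term x_3: no divisor's leading term divides it; move -3x_3 to the remainder.
  remainder -x_2 - 3x_3 ≠ 0; add g_4 = -x_2 - 3x_3 to the basis.

S(f_1,g_4): lcm = x_2^2. S = -3x_2x_3 + x_1 - x_2 + x_3 + 2.
  leading term x_2x_3: subtract (3x_3)·g_4 from -3x_2x_3 + x_1 - x_2 + x_3 + 2 → 2x_3^2 + x_1 - x_2 + x_3 + 2
  leading term x_3^2: no divisor's leading term divides it; move 2x_3^2 to the remainder.
  leading term x_1: subtract (2)·f_2 from x_1 - x_2 + x_3 + 2 → -3x_2 + x_3 + 3
  leading term x_2: subtract (3)·g_4 from -3x_2 + x_3 + 3 → 3x_3 + 3
  leading term x_3: no divisor's leading term divides it; move 3x_3 to the remainder.
  leading term 1: no divisor's leading term divides it; move 3 to the remainder.
  remainder 2x_3^2 + 3x_3 + 3 ≠ 0; add g_5 = 2x_3^2 + 3x_3 + 3 to the basis.

The other S-polynomials (S(f_1,f_2), S(f_2,f_3), S(f_2,g_4), S(f_3,g_4), S(f_1,g_5), S(f_2,g_5), S(f_3,g_5), S(g_4,g_5)) all reduce to 0 modulo the current basis, so we have a Gröbner basis.
Inter-reduce: drop elements whose leading term is divisible by another's, tail-reduce, and make monic.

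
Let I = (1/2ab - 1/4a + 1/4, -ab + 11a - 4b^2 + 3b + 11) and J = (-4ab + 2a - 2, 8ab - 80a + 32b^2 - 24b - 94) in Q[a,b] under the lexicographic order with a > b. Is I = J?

No, the ideals differ.

For a fixed monomial order, each ideal has a unique reduced Gröbner basis; comparing bases decides equality.
Buchberger on the first generating set:
f_1 = 1/2ab - 1/4a + 1/4, LT = ab.
f_2 = -ab + 11a - 4b^2 + 3b + 11, LT = ab.

S(f_1,f_2): lcm = ab. S = 21/2a - 4b^2 + 3b + 23/2.
  leading term a: no divisor's leading term divides it; move 21/2a to the remainder.
  leading term b^2: no divisor's leading term divides it; move -4b^2 to the remainder.
  leading term b: no divisor's leading term divides it; move 3b to the remainder.
  leading term 1: no divisor's leading term divides it; move 23/2 to the remainder.
  remainder 21/2a - 4b^2 + 3b + 23/2 ≠ 0; add g_3 = 21/2a - 4b^2 + 3b + 23/2 to the basis.

S(f_1,g_3): lcm = ab. S = -1/2a + 8/21b^3 - 2/7b^2 - 23/21b + 1/2.
  leading term a: subtract (-1/21)·g_3 from -1/2a + 8/21b^3 - 2/7b^2 - 23/21b + 1/2 → 8/21b^3 - 10/21b^2 - 20/21b + 22/21
  leading term b^3: no divisor's leading term divides it; move 8/21b^3 to the remainder.
  leading term b^2: no divisor's leading term divides it; move -10/21b^2 to the remainder.
  leading term b: no divisor's leading term divides it; move -20/21b to the remainder.
  leading term 1: no divisor's leading term divides it; move 22/21 to the remainder.
  remainder 8/21b^3 - 10/21b^2 - 20/21b + 22/21 ≠ 0; add g_4 = 8/21b^3 - 10/21b^2 - 20/21b + 22/21 to the basis.

The other S-polynomials (S(f_2,g_3), S(f_1,g_4), S(f_2,g_4), S(g_3,g_4)) all reduce to 0 modulo the current basis, so we have a Gröbner basis.
Inter-reduce: drop elements whose leading term is divisible by another's, tail-reduce, and make monic.
Reduced Gröbner basis: {a - 8/21b^2 + 2/7b + 23/21, b^3 - 5/4b^2 - 5/2b + 11/4}.

Buchberger on the second generating set:
h_1 = -4ab + 2a - 2, LT = ab.
h_2 = 8ab - 80a + 32b^2 - 24b - 94, LT = ab.

S(h_1,h_2): lcm = ab. S = 19/2a - 4b^2 + 3b + 49/4.
  leading term a: no divisor's leading term divides it; move 19/2a to the remainder.
  leading term b^2: no divisor's leading term divides it; move -4b^2 to the remainder.
  leading term b: no divisor's leading term divides it; move 3b to the remainder.
  leading term 1: no divisor's leading term divides it; move 49/4 to the remainder.
  remainder 19/2a - 4b^2 + 3b + 49/4 ≠ 0; add k_3 = 19/2a - 4b^2 + 3b + 49/4 to the basis.

S(h_1,k_3): lcm = ab. S = -1/2a + 8/19b^3 - 6/19b^2 - 49/38b + 1/2.
  leading term a: subtract (-1/19)·k_3 from -1/2a + 8/19b^3 - 6/19b^2 - 49/38b + 1/2 → 8/19b^3 - 10/19b^2 - 43/38b + 87/76
  leading term b^3: no divisor's leading term divides it; move 8/19b^3 to the remainder.
  leading term b^2: no divisor's leading term divides it; move -10/19b^2 to the remainder.
  leading term b: no divisor's leading term divides it; move -43/38b to the remainder.
  leading term 1: no divisor's leading term divides it; move 87/76 to the remainder.
  remainder 8/19b^3 - 10/19b^2 - 43/38b + 87/76 ≠ 0; add k_4 = 8/19b^3 - 10/19b^2 - 43/38b + 87/76 to the basis.

The other S-polynomials (S(h_2,k_3), S(h_1,k_4), S(h_2,k_4), S(k_3,k_4)) all reduce to 0 modulo the current basis, so we have a Gröbner basis.
Inter-reduce: drop elements whose leading term is divisible by another's, tail-reduce, and make monic.
Reduced Gröbner basis: {a - 8/19b^2 + 6/19b + 49/38, b^3 - 5/4b^2 - 43/16b + 87/32}.

Since the reduced bases disagree, the two ideals are not the same.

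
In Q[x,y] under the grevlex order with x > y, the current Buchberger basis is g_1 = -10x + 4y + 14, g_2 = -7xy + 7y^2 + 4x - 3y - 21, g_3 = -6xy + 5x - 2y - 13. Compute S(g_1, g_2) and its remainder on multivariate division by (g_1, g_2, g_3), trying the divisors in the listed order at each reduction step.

S(g_1, g_2) = 3/5y^2 + 4/7x - 64/35y - 3; remainder on division = 3/5y^2 - 8/5y - 11/5.

lcm(LM(g_1), LM(g_2)) = xy.
S = (lcm/LT(g_1))·g_1 − (lcm/LT(g_2))·g_2 = 3/5y^2 + 4/7x - 64/35y - 3.
Reduce S modulo (g_1, g_2, g_3) in that order:
  leading term y^2: no divisor's leading term divides it; move 3/5y^2 to the remainder.
  leading term x: subtract (-2/35)·g_1 from 4/7x - 64/35y - 3 → -8/5y - 11/5
  leading term y: no divisor's leading term divides it; move -8/5y to the remainder.
  leading term 1: no divisor's leading term divides it; move -11/5 to the remainder.
The remainder 3/5y^2 - 8/5y - 11/5 is nonzero, so it would be added as the next basis element.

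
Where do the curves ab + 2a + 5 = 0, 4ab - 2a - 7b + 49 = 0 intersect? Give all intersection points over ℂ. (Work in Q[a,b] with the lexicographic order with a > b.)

Compute a lex Gröbner basis by Buchberger's algorithm.
f_1 = ab + 2a + 5, LT = ab.
f_2 = 4ab - 2a - 7b + 49, LT = ab.

S(f_1,f_2): lcm = ab. S = 5/2a + 7/4b - 29/4.
  leading term a: no divisor's leading term divides it; move 5/2a to the remainder.
  leading term b: no divisor's leading term divides it; move 7/4b to the remainder.
  leading term 1: no divisor's leading term divides it; move -29/4 to the remainder.
  remainder 5/2a + 7/4b - 29/4 ≠ 0; add h_3 = 5/2a + 7/4b - 29/4 to the basis.

S(f_1,h_3): lcm = ab. S = 2a - 7/10b^2 + 29/10b + 5.
  leading term a: subtract (4/5)·h_3 from 2a - 7/10b^2 + 29/10b + 5 → -7/10b^2 + 3/2b + 54/5
  leading term b^2: no divisor's leading term divides it; move -7/10b^2 to the remainder.
  leading term b: no divisor's leading term divides it; move 3/2b to the remainder.
  leading term 1: no divisor's leading term divides it; move 54/5 to the remainder.
  remainder -7/10b^2 + 3/2b + 54/5 ≠ 0; add h_4 = -7/10b^2 + 3/2b + 54/5 to the basis.

The other S-polynomials (S(f_2,h_3), S(f_1,h_4), S(f_2,h_4), S(h_3,h_4)) all reduce to 0 modulo the current basis, so we have a Gröbner basis.
Inter-reduce: drop elements whose leading term is divisible by another's, tail-reduce, and make monic.
Reduced Gröbner basis: {a + 7/10b - 29/10, b^2 - 15/7b - 108/7}.

Since the basis is lex-ordered, b^2 - 15/7b - 108/7 is univariate in b. Its roots are {-3, 36/7}. Back-substituting each root into the other basis elements fixes the other coordinates.
  b = -3: the earlier basis element becomes a - 5 = 0, giving a = 5 — point (5, -3).
  b = 36/7: the earlier basis element becomes a + 7/10 = 0, giving a = -7/10 — point (-7/10, 36/7).
Substituting each solution back into the original system confirms all equations vanish.

{(5, -3), (-7/10, 36/7)}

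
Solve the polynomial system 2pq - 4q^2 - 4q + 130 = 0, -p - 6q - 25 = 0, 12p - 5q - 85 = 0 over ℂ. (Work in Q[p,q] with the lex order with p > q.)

Compute a lex Gröbner basis by Buchberger's algorithm.
f_1 = 2pq - 4q^2 - 4q + 130, LT = pq.
f_2 = -p - 6q - 25, LT = p.
f_3 = 12p - 5q - 85, LT = p.

S(f_1,f_2): lcm = pq. S = -8q^2 - 27q + 65.
  leading term q^2: no divisor's leading term divides it; move -8q^2 to the remainder.
  leading term q: no divisor's leading term divides it; move -27q to the remainder.
  leading term 1: no divisor's leading term divides it; move 65 to the remainder.
  remainder -8q^2 - 27q + 65 ≠ 0; add h_4 = -8q^2 - 27q + 65 to the basis.

S(f_1,f_3): lcm = pq. S = -19/12q^2 + 61/12q + 65.
  leading term q^2: subtract (19/96)·h_4 from -19/12q^2 + 61/12q + 65 → 1001/96q + 5005/96
  leading term q: no divisor's leading term divides it; move 1001/96q to the remainder.
  leading term 1: no divisor's leading term divides it; move 5005/96 to the remainder.
  remainder 1001/96q + 5005/96 ≠ 0; add h_5 = 1001/96q + 5005/96 to the basis.

S(f_2,f_3): lcm = p. S = 77/12q + 385/12.
  leading term q: subtract (8/13)·h_5 from 77/12q + 385/12 → 0
  remainder 0.

S(f_1,h_4): lcm = pq^2. S = -27/8pq + 65/8p - 2q^3 - 2q^2 + 65q.
  leading term pq: subtract (-27/16)·f_1 from -27/8pq + 65/8p - 2q^3 - 2q^2 + 65q → 65/8p - 2q^3 - 35/4q^2 + 233/4q + 1755/8
  leading term p: subtract (-65/8)·f_2 from 65/8p - 2q^3 - 35/4q^2 + 233/4q + 1755/8 → -2q^3 - 35/4q^2 + 19/2q + 65/4
  leading term q^3: subtract (1/4q)·h_4 from -2q^3 - 35/4q^2 + 19/2q + 65/4 → -2q^2 - 27/4q + 65/4
  leading term q^2: subtract (1/4)·h_4 from -2q^2 - 27/4q + 65/4 → 0
  remainder 0.

S(f_2,h_4): leading monomials are coprime, so the S-polynomial reduces to 0 (Buchberger's first criterion).
S(f_3,h_4): leading monomials are coprime, so the S-polynomial reduces to 0 (Buchberger's first criterion).
S(f_1,h_5): lcm = pq. S = -5p - 2q^2 - 2q + 65.
  leading term p: subtract (5)·f_2 from -5p - 2q^2 - 2q + 65 → -2q^2 + 28q + 190
  leading term q^2: subtract (1/4)·h_4 from -2q^2 + 28q + 190 → 139/4q + 695/4
  leading term q: subtract (3336/1001)·h_5 from 139/4q + 695/4 → 0
  remainder 0.

S(f_2,h_5): leading monomials are coprime, so the S-polynomial reduces to 0 (Buchberger's first criterion).
S(f_3,h_5): leading monomials are coprime, so the S-polynomial reduces to 0 (Buchberger's first criterion).
S(h_4,h_5): lcm = q^2. S = -13/8q - 65/8.
  leading term q: subtract (-12/77)·h_5 from -13/8q - 65/8 → 0
  remainder 0.

Every S-polynomial of the final basis reduces to 0, so we have a Gröbner basis.
Inter-reduce: drop elements whose leading term is divisible by another's, tail-reduce, and make monic.
Reduced Gröbner basis: {p - 5, q + 5}.

Elimination: the polynomial q + 5 lies in the elimination ideal for q, so q ∈ {-5}. For each such q, the remaining basis elements (now univariate) give the rest of the solution.
  q = -5: the earlier basis element becomes p - 5 = 0, giving p = 5 — point (5, -5).
Each listed point satisfies every original equation (direct substitution).

{(5, -5)}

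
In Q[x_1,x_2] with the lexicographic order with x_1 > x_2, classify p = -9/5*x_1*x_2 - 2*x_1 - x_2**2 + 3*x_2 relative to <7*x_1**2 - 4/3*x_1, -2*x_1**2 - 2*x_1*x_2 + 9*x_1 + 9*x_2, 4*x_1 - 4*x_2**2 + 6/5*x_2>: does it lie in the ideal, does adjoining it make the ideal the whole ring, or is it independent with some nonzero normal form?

First compute the reduced Gröbner basis of I by Buchberger's algorithm.
f_1 = 7*x_1**2 - 4/3*x_1, LT = x_1**2.
f_2 = -2*x_1**2 - 2*x_1*x_2 + 9*x_1 + 9*x_2, LT = x_1**2.
f_3 = 4*x_1 - 4*x_2**2 + 6/5*x_2, LT = x_1.

S(f_1,f_2): lcm = x_1**2. S = -x_1*x_2 + 181/42*x_1 + 9/2*x_2.
  leading term x_1*x_2: subtract (-1/4*x_2)·f_3 from -x_1*x_2 + 181/42*x_1 + 9/2*x_2 → 181/42*x_1 - x_2**3 + 3/10*x_2**2 + 9/2*x_2
  leading term x_1: subtract (181/168)·f_3 from 181/42*x_1 - x_2**3 + 3/10*x_2**2 + 9/2*x_2 → -x_2**3 + 484/105*x_2**2 + 449/140*x_2
  leading term x_2**3: no divisor's leading term divides it; move -x_2**3 to the remainder.
  leading term x_2**2: no divisor's leading term divides it; move 484/105*x_2**2 to the remainder.
  leading term x_2: no divisor's leading term divides it; move 449/140*x_2 to the remainder.
  remainder -x_2**3 + 484/105*x_2**2 + 449/140*x_2 ≠ 0; add h_4 = -x_2**3 + 484/105*x_2**2 + 449/140*x_2 to the basis.

S(f_1,f_3): lcm = x_1**2. S = x_1*x_2**2 - 3/10*x_1*x_2 - 4/21*x_1.
  leading term x_1*x_2**2: subtract (1/4*x_2**2)·f_3 from x_1*x_2**2 - 3/10*x_1*x_2 - 4/21*x_1 → -3/10*x_1*x_2 - 4/21*x_1 + x_2**4 - 3/10*x_2**3
  leading term x_1*x_2: subtract (-3/40*x_2)·f_3 from -3/10*x_1*x_2 - 4/21*x_1 + x_2**4 - 3/10*x_2**3 → -4/21*x_1 + x_2**4 - 3/5*x_2**3 + 9/100*x_2**2
  leading term x_1: subtract (-1/21)·f_3 from -4/21*x_1 + x_2**4 - 3/5*x_2**3 + 9/100*x_2**2 → x_2**4 - 3/5*x_2**3 - 211/2100*x_2**2 + 2/35*x_2
  leading term x_2**4: subtract (-x_2)·h_4 from x_2**4 - 3/5*x_2**3 - 211/2100*x_2**2 + 2/35*x_2 → 421/105*x_2**3 + 233/75*x_2**2 + 2/35*x_2
  leading term x_2**3: subtract (-421/105)·h_4 from 421/105*x_2**3 + 233/75*x_2**2 + 2/35*x_2 → 47603/2205*x_2**2 + 189869/14700*x_2
  leading term x_2**2: no divisor's leading term divides it; move 47603/2205*x_2**2 to the remainder.
  leading term x_2: no divisor's leading term divides it; move 189869/14700*x_2 to the remainder.
  remainder 47603/2205*x_2**2 + 189869/14700*x_2 ≠ 0; add h_5 = 47603/2205*x_2**2 + 189869/14700*x_2 to the basis.

S(h_4,h_5): lcm = x_2**3. S = -115051/22092*x_2**2 - 449/140*x_2.
  leading term x_2**2: subtract (-12080355/50078356)·h_5 from -115051/22092*x_2**2 - 449/140*x_2 → -101115/1106704*x_2
  leading term x_2: no divisor's leading term divides it; move -101115/1106704*x_2 to the remainder.
  remainder -101115/1106704*x_2 ≠ 0; add h_6 = -101115/1106704*x_2 to the basis.

The other S-polynomials (S(f_2,f_3), S(f_1,h_4), S(f_2,h_4), S(f_3,h_4), S(f_1,h_5), S(f_2,h_5), S(f_3,h_5), S(f_1,h_6), S(f_2,h_6), S(f_3,h_6), S(h_4,h_6), S(h_5,h_6)) all reduce to 0 modulo the current basis, so we have a Gröbner basis.
Inter-reduce: drop elements whose leading term is divisible by another's, tail-reduce, and make monic.
Reduced Gröbner basis: {x_1, x_2}.
Label its elements g_1 = x_1, g_2 = x_2.

Reduce p = -9/5*x_1*x_2 - 2*x_1 - x_2**2 + 3*x_2 modulo G:
  leading term x_1*x_2: subtract (-9/5*x_2)·g_1 from -9/5*x_1*x_2 - 2*x_1 - x_2**2 + 3*x_2 → -2*x_1 - x_2**2 + 3*x_2
  leading term x_1: subtract (-2)·g_1 from -2*x_1 - x_2**2 + 3*x_2 → -x_2**2 + 3*x_2
  leading term x_2**2: subtract (-x_2)·g_2 from -x_2**2 + 3*x_2 → 3*x_2
  leading term x_2: subtract (3)·g_2 from 3*x_2 → 0
  normal form = 0.
Since the normal form is 0, p ∈ I.

Ideal membership is decidable via reduction modulo a Gröbner basis.

-9/5*x_1*x_2 - 2*x_1 - x_2**2 + 3*x_2 lies in I (it reduces to 0).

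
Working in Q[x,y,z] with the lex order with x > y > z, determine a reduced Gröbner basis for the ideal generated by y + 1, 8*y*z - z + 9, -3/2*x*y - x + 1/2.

G = {x + 1, y + 1, z - 1}

f_1 = y + 1, LT = y.
f_2 = 8*y*z - z + 9, LT = y*z.
f_3 = -3/2*x*y - x + 1/2, LT = x*y.

S(f_1,f_2): lcm = y*z. S = 9/8*z - 9/8.
  leading term z: no divisor's leading term divides it; move 9/8*z to the remainder.
  leading term 1: no divisor's leading term divides it; move -9/8 to the remainder.
  remainder 9/8*z - 9/8 ≠ 0; add g_4 = 9/8*z - 9/8 to the basis.

S(f_1,f_3): lcm = x*y. S = 1/3*x + 1/3.
  leading term x: no divisor's leading term divides it; move 1/3*x to the remainder.
  leading term 1: no divisor's leading term divides it; move 1/3 to the remainder.
  remainder 1/3*x + 1/3 ≠ 0; add g_5 = 1/3*x + 1/3 to the basis.

The other S-polynomials (S(f_2,f_3), S(f_1,g_4), S(f_2,g_4), S(f_3,g_4), S(f_1,g_5), S(f_2,g_5), S(f_3,g_5), S(g_4,g_5)) all reduce to 0 modulo the current basis, so we have a Gröbner basis.
Inter-reduce: drop elements whose leading term is divisible by another's, tail-reduce, and make monic.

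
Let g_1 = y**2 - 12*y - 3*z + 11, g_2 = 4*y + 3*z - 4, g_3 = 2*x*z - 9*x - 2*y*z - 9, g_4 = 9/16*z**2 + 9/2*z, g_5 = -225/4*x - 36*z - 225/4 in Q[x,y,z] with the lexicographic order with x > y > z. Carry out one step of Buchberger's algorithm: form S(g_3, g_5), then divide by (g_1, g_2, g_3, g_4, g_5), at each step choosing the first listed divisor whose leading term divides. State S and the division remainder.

lcm(LM(g_3), LM(g_5)) = x*z.
S = (lcm/LT(g_3))·g_3 − (lcm/LT(g_5))·g_5 = -9/2*x - y*z - 16/25*z**2 - z - 9/2.
Reduce S modulo (g_1, g_2, g_3, g_4, g_5) in that order:
  leading term x: subtract (2/25)·g_5 from -9/2*x - y*z - 16/25*z**2 - z - 9/2 → -y*z - 16/25*z**2 + 47/25*z
  leading term y*z: subtract (-1/4*z)·g_2 from -y*z - 16/25*z**2 + 47/25*z → 11/100*z**2 + 22/25*z
  leading term z**2: subtract (44/225)·g_4 from 11/100*z**2 + 22/25*z → 0
The remainder is 0, so this S-polynomial contributes no new basis element.

S(g_3, g_5) = -9/2*x - y*z - 16/25*z**2 - z - 9/2; remainder on division = 0.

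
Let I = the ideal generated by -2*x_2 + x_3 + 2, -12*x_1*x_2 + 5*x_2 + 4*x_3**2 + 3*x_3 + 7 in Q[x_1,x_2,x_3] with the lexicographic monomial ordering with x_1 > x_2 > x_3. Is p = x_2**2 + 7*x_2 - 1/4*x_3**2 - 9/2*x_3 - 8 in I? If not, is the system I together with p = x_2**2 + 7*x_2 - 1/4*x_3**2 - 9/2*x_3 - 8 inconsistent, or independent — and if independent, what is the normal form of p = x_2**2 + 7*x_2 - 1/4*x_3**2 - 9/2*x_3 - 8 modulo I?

First compute the reduced Gröbner basis of I by Buchberger's algorithm.
f_1 = -2*x_2 + x_3 + 2, LT = x_2.
f_2 = -12*x_1*x_2 + 5*x_2 + 4*x_3**2 + 3*x_3 + 7, LT = x_1*x_2.

S(f_1,f_2): lcm = x_1*x_2. S = -1/2*x_1*x_3 - x_1 + 5/12*x_2 + 1/3*x_3**2 + 1/4*x_3 + 7/12.
  reduce S modulo (f_1, f_2):
  remainder -1/2*x_1*x_3 - x_1 + 1/3*x_3**2 + 11/24*x_3 + 1 ≠ 0; add h_3 = -1/2*x_1*x_3 - x_1 + 1/3*x_3**2 + 11/24*x_3 + 1 to the basis.

The other S-polynomials (S(f_1,h_3), S(f_2,h_3)) all reduce to 0 modulo the current basis, so we have a Gröbner basis.
Inter-reduce: drop elements whose leading term is divisible by another's, tail-reduce, and make monic.
Reduced Gröbner basis: {x_1*x_3 + 2*x_1 - 2/3*x_3**2 - 11/12*x_3 - 2, x_2 - 1/2*x_3 - 1}.
Label its elements g_1 = x_1*x_3 + 2*x_1 - 2/3*x_3**2 - 11/12*x_3 - 2, g_2 = x_2 - 1/2*x_3 - 1.

Reduce p = x_2**2 + 7*x_2 - 1/4*x_3**2 - 9/2*x_3 - 8 modulo G:
  leading term x_2**2: subtract (x_2)·g_2 from x_2**2 + 7*x_2 - 1/4*x_3**2 - 9/2*x_3 - 8 → 1/2*x_2*x_3 + 8*x_2 - 1/4*x_3**2 - 9/2*x_3 - 8
  leading term x_2*x_3: subtract (1/2*x_3)·g_2 from 1/2*x_2*x_3 + 8*x_2 - 1/4*x_3**2 - 9/2*x_3 - 8 → 8*x_2 - 4*x_3 - 8
  leading term x_2: subtract (8)·g_2 from 8*x_2 - 4*x_3 - 8 → 0
  normal form = 0.
Since the normal form is 0, p ∈ I.

x_2**2 + 7*x_2 - 1/4*x_3**2 - 9/2*x_3 - 8 lies in I (it reduces to 0).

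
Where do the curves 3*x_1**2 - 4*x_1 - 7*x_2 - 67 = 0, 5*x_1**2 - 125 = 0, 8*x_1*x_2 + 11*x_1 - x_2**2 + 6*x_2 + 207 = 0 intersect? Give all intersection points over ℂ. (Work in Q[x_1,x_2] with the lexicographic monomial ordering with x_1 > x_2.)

{(-5, 4)}

Compute a lex Gröbner basis by Buchberger's algorithm.
f_1 = 3*x_1**2 - 4*x_1 - 7*x_2 - 67, LT = x_1**2.
f_2 = 5*x_1**2 - 125, LT = x_1**2.
f_3 = 8*x_1*x_2 + 11*x_1 - x_2**2 + 6*x_2 + 207, LT = x_1*x_2.

S(f_1,f_2): lcm = x_1**2. S = -4/3*x_1 - 7/3*x_2 + 8/3.
  reduce S modulo (f_1, f_2, f_3):
  remainder -4/3*x_1 - 7/3*x_2 + 8/3 ≠ 0; add h_4 = -4/3*x_1 - 7/3*x_2 + 8/3 to the basis.

S(f_1,f_3): lcm = x_1**2*x_2. S = -11/8*x_1**2 + 1/8*x_1*x_2**2 - 25/12*x_1*x_2 - 207/8*x_1 - 7/3*x_2**2 - 67/3*x_2.
  reduce S modulo (f_1, f_2, f_3, h_4):
  remainder 1/64*x_2**3 - 1387/512*x_2**2 + 98171/6144*x_2 - 33131/1536 ≠ 0; add h_5 = 1/64*x_2**3 - 1387/512*x_2**2 + 98171/6144*x_2 - 33131/1536 to the basis.

S(f_2,f_3): lcm = x_1**2*x_2. S = -11/8*x_1**2 + 1/8*x_1*x_2**2 - 3/4*x_1*x_2 - 207/8*x_1 - 25*x_2.
  reduce S modulo (f_1, f_2, f_3, h_4, h_5):
  remainder 5/2*x_2**2 - 11/24*x_2 - 229/6 ≠ 0; add h_6 = 5/2*x_2**2 - 11/24*x_2 - 229/6 to the basis.

S(f_1,h_4): lcm = x_1**2. S = -7/4*x_1*x_2 + 2/3*x_1 - 7/3*x_2 - 67/3.
  reduce S modulo (f_1, f_2, f_3, h_4, h_5, h_6):
  remainder -6181/960*x_2 + 6181/240 ≠ 0; add h_7 = -6181/960*x_2 + 6181/240 to the basis.

The other S-polynomials (S(f_2,h_4), S(f_3,h_4), S(f_1,h_5), S(f_2,h_5), S(f_3,h_5), S(h_4,h_5), S(f_1,h_6), S(f_2,h_6), S(f_3,h_6), S(h_4,h_6), S(h_5,h_6), S(f_1,h_7), S(f_2,h_7), S(f_3,h_7), S(h_4,h_7), S(h_5,h_7), S(h_6,h_7)) all reduce to 0 modulo the current basis, so we have a Gröbner basis.
Inter-reduce: drop elements whose leading term is divisible by another's, tail-reduce, and make monic.
Reduced Gröbner basis: {x_1 + 5, x_2 - 4}.

The lex basis is triangular: the last element involves only x_2. Solving x_2 - 4 = 0 gives x_2 ∈ {4}; substituting each value into the earlier elements determines the remaining variables.
  x_2 = 4: the earlier basis element becomes x_1 + 5 = 0, giving x_1 = -5 — point (-5, 4).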